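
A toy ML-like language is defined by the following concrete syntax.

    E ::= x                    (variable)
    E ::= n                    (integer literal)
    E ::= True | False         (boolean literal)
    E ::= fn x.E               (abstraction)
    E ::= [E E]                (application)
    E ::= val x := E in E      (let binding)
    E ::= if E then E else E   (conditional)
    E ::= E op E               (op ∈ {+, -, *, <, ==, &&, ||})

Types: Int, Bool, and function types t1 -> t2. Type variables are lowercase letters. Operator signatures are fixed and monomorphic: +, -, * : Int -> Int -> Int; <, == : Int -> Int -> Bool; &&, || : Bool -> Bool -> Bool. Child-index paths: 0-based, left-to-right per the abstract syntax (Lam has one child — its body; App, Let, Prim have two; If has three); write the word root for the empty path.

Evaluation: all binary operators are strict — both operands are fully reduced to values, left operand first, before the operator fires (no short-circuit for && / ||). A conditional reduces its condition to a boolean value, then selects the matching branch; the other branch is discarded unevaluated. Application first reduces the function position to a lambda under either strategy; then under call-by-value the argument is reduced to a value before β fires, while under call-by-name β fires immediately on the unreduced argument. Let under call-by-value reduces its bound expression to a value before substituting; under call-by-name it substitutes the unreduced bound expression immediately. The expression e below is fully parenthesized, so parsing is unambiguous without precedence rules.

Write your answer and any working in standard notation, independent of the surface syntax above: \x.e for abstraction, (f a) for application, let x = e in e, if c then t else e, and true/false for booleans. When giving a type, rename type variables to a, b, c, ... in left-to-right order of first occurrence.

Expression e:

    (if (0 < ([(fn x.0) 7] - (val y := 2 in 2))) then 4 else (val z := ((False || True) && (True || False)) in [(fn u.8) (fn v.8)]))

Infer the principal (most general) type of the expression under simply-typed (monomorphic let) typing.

Working:
  unify Int ~ Int
\x._ : a -> Int
  unify a -> Int ~ Int -> b
  unify a ~ Int
  unify Int ~ b
_ _ : Int
  unify Int ~ Int
let y : Int
  unify Int ~ Int
  unify Int ~ Int
  unify Bool ~ Bool
  unify Bool ~ Bool
  unify Bool ~ Bool
  unify Bool ~ Bool
  unify Bool ~ Bool
  unify Bool ~ Bool
  unify Bool ~ Bool
let z : Bool
\u._ : c -> Int
\v._ : d -> Int
  unify c -> Int ~ (d -> Int) -> e
  unify c ~ d -> Int
  unify Int ~ e
_ _ : Int
  unify Int ~ Int

Answer: Int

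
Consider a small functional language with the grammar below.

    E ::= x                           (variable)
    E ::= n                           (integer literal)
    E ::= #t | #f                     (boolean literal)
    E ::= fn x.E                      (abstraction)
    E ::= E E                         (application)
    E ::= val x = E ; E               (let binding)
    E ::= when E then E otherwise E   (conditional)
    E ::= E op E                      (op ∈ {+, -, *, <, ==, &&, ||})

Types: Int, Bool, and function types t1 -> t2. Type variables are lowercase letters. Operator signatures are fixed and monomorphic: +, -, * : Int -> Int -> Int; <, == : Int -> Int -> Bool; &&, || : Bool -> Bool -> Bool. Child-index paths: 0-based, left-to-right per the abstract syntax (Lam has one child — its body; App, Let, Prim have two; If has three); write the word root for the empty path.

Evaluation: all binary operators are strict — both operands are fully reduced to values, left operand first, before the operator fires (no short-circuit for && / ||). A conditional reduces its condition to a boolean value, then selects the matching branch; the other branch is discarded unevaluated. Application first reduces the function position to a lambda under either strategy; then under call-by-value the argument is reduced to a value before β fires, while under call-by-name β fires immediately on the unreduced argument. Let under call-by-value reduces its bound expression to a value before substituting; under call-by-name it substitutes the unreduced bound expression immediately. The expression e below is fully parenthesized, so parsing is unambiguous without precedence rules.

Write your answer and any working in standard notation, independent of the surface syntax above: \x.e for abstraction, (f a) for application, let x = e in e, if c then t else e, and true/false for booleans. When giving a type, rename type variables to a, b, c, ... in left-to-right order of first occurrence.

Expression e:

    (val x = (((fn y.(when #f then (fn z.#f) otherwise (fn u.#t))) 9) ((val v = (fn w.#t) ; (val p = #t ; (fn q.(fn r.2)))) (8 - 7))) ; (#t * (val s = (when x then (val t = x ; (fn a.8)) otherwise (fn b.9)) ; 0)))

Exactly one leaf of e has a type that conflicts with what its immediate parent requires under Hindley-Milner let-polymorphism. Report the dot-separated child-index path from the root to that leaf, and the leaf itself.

Answer: 1.0 : true

Derivation:
  unify Bool ~ Bool
\z._ : b -> Bool
\u._ : c -> Bool
  unify b -> Bool ~ c -> Bool
  unify b ~ c
  unify Bool ~ Bool
\y._ : a -> c -> Bool
  unify a -> c -> Bool ~ Int -> d
  unify a ~ Int
  unify c -> Bool ~ d
_ _ : c -> Bool
\w._ : e -> Bool
let v : forall. e -> Bool
let p : Bool
\r._ : g -> Int
\q._ : f -> g -> Int
  unify Int ~ Int
  unify Int ~ Int
  unify f -> g -> Int ~ Int -> h
  unify f ~ Int
  unify g -> Int ~ h
_ _ : g -> Int
  unify c -> Bool ~ (g -> Int) -> i
  unify c ~ g -> Int
  unify Bool ~ i
_ _ : Bool
let x : Bool
  unify Bool ~ Int
  FAIL: mismatch Bool ~ Int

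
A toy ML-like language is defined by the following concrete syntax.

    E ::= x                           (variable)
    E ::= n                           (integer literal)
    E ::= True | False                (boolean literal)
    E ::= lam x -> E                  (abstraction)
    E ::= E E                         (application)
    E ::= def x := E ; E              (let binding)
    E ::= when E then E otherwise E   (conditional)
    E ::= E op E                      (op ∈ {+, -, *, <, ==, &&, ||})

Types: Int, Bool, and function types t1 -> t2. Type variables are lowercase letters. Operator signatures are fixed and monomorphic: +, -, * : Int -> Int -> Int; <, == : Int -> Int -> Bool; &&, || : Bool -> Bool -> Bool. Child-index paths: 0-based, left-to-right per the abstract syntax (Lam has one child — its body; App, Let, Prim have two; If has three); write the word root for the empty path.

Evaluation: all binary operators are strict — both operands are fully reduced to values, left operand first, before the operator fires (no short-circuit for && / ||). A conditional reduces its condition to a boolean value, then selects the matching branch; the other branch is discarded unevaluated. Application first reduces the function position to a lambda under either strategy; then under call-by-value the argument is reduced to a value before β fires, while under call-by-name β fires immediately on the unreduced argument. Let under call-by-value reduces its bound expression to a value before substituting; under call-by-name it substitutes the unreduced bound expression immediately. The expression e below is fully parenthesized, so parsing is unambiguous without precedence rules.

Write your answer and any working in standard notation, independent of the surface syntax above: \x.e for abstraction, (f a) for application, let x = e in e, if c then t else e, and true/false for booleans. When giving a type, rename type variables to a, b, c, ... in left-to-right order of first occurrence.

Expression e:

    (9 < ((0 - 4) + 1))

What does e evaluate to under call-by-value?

Answer: false

Working:
step 0: (9 < ((0 - 4) + 1))
step 1: [delta@1.0] (9 < (-4 + 1))
step 2: [delta@1] (9 < -3)
step 3: [delta@root] false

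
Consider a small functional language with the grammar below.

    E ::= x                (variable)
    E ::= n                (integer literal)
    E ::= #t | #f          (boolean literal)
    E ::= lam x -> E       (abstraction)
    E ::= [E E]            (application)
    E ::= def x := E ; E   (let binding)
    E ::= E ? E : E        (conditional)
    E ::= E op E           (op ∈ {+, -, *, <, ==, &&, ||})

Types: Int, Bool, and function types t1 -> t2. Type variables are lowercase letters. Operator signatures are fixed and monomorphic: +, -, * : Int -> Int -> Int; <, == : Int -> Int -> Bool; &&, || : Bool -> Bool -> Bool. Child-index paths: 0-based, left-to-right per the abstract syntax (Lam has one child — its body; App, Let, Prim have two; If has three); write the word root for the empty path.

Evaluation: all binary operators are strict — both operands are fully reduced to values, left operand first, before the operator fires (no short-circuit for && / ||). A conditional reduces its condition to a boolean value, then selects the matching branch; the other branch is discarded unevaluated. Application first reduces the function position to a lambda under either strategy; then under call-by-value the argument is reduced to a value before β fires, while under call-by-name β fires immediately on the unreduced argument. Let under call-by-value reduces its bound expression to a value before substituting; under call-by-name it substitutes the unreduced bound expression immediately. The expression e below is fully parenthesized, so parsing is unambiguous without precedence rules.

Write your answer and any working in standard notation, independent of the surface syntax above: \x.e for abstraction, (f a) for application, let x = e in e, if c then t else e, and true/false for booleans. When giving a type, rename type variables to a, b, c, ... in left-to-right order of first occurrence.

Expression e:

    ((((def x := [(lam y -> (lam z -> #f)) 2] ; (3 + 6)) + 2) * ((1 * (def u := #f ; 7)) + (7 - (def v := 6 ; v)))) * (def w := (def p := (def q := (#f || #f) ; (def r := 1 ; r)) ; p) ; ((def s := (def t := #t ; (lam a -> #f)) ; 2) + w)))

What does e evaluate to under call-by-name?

Answer: 264

Working:
step 0: ((((let x = ((\y.(\z.false)) 2) in (3 + 6)) + 2) * ((1 * (let u = false in 7)) + (7 - (let v = 6 in v)))) * (let w = (let p = (let q = (false || false) in (let r = 1 in r)) in p) in ((let s = (let t = true in (\a.false)) in 2) + w)))
step 1: [let@0.0.0] ((((3 + 6) + 2) * ((1 * (let u = false in 7)) + (7 - (let v = 6 in v)))) * (let w = (let p = (let q = (false || false) in (let r = 1 in r)) in p) in ((let s = (let t = true in (\a.false)) in 2) + w)))
step 2: [delta@0.0.0] (((9 + 2) * ((1 * (let u = false in 7)) + (7 - (let v = 6 in v)))) * (let w = (let p = (let q = (false || false) in (let r = 1 in r)) in p) in ((let s = (let t = true in (\a.false)) in 2) + w)))
step 3: [delta@0.0] ((11 * ((1 * (let u = false in 7)) + (7 - (let v = 6 in v)))) * (let w = (let p = (let q = (false || false) in (let r = 1 in r)) in p) in ((let s = (let t = true in (\a.false)) in 2) + w)))
step 4: [let@0.1.0.1] ((11 * ((1 * 7) + (7 - (let v = 6 in v)))) * (let w = (let p = (let q = (false || false) in (let r = 1 in r)) in p) in ((let s = (let t = true in (\a.false)) in 2) + w)))
step 5: [delta@0.1.0] ((11 * (7 + (7 - (let v = 6 in v)))) * (let w = (let p = (let q = (false || false) in (let r = 1 in r)) in p) in ((let s = (let t = true in (\a.false)) in 2) + w)))
step 6: [let@0.1.1.1] ((11 * (7 + (7 - 6))) * (let w = (let p = (let q = (false || false) in (let r = 1 in r)) in p) in ((let s = (let t = true in (\a.false)) in 2) + w)))
step 7: [delta@0.1.1] ((11 * (7 + 1)) * (let w = (let p = (let q = (false || false) in (let r = 1 in r)) in p) in ((let s = (let t = true in (\a.false)) in 2) + w)))
step 8: [delta@0.1] ((11 * 8) * (let w = (let p = (let q = (false || false) in (let r = 1 in r)) in p) in ((let s = (let t = true in (\a.false)) in 2) + w)))
step 9: [delta@0] (88 * (let w = (let p = (let q = (false || false) in (let r = 1 in r)) in p) in ((let s = (let t = true in (\a.false)) in 2) + w)))
step 10: [let@1] (88 * ((let s = (let t = true in (\a.false)) in 2) + (let p = (let q = (false || false) in (let r = 1 in r)) in p)))
step 11: [let@1.0] (88 * (2 + (let p = (let q = (false || false) in (let r = 1 in r)) in p)))
step 12: [let@1.1] (88 * (2 + (let q = (false || false) in (let r = 1 in r))))
step 13: [let@1.1] (88 * (2 + (let r = 1 in r)))
step 14: [let@1.1] (88 * (2 + 1))
step 15: [delta@1] (88 * 3)
step 16: [delta@root] 264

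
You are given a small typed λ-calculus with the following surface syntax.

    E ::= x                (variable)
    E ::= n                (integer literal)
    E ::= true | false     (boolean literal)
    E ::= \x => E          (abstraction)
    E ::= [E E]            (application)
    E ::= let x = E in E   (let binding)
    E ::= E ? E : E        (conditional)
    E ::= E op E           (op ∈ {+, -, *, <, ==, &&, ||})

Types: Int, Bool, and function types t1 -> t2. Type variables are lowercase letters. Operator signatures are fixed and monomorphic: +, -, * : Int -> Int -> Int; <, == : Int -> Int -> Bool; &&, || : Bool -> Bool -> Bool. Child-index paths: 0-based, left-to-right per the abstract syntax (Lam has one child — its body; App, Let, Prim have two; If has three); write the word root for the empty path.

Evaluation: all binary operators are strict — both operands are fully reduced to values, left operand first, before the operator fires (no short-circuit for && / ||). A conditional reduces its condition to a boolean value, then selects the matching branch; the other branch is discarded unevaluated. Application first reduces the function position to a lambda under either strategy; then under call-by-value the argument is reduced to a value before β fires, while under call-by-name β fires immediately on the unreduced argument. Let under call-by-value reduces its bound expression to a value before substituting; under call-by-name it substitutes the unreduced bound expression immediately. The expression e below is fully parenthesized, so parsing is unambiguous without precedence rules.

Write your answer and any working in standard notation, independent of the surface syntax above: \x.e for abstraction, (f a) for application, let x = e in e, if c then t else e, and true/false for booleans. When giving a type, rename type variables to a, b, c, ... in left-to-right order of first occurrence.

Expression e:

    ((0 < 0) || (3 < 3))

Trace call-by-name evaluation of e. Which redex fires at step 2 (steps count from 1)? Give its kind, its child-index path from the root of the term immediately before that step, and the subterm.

Working:
step 0: ((0 < 0) || (3 < 3))
step 1: [delta@0] (false || (3 < 3))
step 2: [delta@1] (false || false)

Answer: delta at 1 : (3 < 3)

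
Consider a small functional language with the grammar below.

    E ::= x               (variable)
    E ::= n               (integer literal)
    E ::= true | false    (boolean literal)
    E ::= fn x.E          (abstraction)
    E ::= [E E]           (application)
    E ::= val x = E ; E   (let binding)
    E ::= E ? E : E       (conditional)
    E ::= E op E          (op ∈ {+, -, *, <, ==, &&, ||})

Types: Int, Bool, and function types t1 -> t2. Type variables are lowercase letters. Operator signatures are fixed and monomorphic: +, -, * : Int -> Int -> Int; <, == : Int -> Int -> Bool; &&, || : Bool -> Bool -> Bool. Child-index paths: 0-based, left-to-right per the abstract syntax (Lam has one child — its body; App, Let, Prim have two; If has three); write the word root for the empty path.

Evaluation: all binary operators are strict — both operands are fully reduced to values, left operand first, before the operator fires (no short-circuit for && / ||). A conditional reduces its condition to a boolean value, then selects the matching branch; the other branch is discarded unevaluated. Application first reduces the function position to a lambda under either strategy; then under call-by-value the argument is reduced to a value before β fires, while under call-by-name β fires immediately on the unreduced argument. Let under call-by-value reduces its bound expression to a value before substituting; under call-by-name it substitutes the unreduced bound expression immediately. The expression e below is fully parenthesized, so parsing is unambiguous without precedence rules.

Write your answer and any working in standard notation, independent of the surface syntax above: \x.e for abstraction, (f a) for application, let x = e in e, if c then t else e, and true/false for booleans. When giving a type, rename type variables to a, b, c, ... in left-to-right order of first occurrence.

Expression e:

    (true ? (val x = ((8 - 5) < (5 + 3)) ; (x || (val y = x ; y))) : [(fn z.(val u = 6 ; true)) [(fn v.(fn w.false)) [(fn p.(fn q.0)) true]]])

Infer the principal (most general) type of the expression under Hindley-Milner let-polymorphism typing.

Answer: Bool

Derivation:
  unify Bool ~ Bool
  unify Int ~ Int
  unify Int ~ Int
  unify Int ~ Int
  unify Int ~ Int
  unify Int ~ Int
  unify Int ~ Int
let x : Bool
x : Bool
  unify Bool ~ Bool
x : Bool
let y : Bool
y : Bool
  unify Bool ~ Bool
let u : Int
\z._ : a -> Bool
\w._ : c -> Bool
\v._ : b -> c -> Bool
\q._ : e -> Int
\p._ : d -> e -> Int
  unify d -> e -> Int ~ Bool -> f
  unify d ~ Bool
  unify e -> Int ~ f
_ _ : e -> Int
  unify b -> c -> Bool ~ (e -> Int) -> g
  unify b ~ e -> Int
  unify c -> Bool ~ g
_ _ : c -> Bool
  unify a -> Bool ~ (c -> Bool) -> h
  unify a ~ c -> Bool
  unify Bool ~ h
_ _ : Bool
  unify Bool ~ Bool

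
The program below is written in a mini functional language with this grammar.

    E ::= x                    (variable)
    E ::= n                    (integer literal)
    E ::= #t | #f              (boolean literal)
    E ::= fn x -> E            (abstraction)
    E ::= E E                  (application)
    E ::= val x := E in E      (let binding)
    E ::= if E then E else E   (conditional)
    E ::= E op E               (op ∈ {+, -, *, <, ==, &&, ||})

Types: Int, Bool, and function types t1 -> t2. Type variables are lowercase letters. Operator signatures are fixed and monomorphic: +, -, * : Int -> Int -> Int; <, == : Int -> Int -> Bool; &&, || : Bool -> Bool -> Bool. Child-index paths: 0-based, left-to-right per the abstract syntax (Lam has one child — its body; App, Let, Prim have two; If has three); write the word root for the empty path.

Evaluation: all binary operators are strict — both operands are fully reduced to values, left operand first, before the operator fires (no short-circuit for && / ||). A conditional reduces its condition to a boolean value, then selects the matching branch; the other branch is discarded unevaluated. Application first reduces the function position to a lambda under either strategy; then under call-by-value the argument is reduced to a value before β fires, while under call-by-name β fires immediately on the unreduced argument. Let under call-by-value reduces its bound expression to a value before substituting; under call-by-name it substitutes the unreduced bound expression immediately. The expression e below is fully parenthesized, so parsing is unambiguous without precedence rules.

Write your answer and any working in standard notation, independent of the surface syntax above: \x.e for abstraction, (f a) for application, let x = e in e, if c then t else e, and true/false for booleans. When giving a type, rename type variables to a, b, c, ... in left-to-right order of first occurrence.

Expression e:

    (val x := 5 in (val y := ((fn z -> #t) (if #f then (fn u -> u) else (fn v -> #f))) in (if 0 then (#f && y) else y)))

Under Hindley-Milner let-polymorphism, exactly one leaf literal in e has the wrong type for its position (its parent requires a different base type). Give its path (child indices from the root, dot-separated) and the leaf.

Answer: 1.1.0 : 0

Working:
let x : Int
\z._ : a -> Bool
  unify Bool ~ Bool
u : b
\u._ : b -> b
\v._ : c -> Bool
  unify b -> b ~ c -> Bool
  unify b ~ c
  unify c ~ Bool
  unify a -> Bool ~ (Bool -> Bool) -> d
  unify a ~ Bool -> Bool
  unify Bool ~ d
_ _ : Bool
let y : Bool
  unify Int ~ Bool
  FAIL: mismatch Int ~ Bool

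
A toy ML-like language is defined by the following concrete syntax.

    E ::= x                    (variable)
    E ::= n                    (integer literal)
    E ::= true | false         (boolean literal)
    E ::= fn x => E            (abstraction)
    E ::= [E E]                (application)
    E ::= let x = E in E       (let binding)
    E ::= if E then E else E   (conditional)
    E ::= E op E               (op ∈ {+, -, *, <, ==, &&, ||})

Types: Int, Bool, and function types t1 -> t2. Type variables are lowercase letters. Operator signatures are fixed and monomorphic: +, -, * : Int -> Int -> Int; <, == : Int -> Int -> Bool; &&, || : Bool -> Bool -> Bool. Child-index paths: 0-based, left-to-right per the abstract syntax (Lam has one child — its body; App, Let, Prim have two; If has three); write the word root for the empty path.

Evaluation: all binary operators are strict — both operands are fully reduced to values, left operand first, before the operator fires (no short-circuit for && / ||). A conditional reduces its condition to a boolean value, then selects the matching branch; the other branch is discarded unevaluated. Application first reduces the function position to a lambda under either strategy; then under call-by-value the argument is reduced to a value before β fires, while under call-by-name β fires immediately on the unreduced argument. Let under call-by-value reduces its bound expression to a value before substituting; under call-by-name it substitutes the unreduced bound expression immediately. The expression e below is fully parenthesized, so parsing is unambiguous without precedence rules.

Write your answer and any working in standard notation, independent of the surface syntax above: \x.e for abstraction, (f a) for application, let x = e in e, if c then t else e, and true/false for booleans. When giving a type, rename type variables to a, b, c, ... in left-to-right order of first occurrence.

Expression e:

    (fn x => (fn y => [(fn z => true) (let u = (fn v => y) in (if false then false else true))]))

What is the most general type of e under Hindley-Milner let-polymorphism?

Trace:
\z._ : c -> Bool
y : b
\v._ : d -> b
let u : forall. d -> b
  unify Bool ~ Bool
  unify Bool ~ Bool
  unify c -> Bool ~ Bool -> e
  unify c ~ Bool
  unify Bool ~ e
_ _ : Bool
\y._ : b -> Bool
\x._ : a -> b -> Bool

Answer: a -> b -> Bool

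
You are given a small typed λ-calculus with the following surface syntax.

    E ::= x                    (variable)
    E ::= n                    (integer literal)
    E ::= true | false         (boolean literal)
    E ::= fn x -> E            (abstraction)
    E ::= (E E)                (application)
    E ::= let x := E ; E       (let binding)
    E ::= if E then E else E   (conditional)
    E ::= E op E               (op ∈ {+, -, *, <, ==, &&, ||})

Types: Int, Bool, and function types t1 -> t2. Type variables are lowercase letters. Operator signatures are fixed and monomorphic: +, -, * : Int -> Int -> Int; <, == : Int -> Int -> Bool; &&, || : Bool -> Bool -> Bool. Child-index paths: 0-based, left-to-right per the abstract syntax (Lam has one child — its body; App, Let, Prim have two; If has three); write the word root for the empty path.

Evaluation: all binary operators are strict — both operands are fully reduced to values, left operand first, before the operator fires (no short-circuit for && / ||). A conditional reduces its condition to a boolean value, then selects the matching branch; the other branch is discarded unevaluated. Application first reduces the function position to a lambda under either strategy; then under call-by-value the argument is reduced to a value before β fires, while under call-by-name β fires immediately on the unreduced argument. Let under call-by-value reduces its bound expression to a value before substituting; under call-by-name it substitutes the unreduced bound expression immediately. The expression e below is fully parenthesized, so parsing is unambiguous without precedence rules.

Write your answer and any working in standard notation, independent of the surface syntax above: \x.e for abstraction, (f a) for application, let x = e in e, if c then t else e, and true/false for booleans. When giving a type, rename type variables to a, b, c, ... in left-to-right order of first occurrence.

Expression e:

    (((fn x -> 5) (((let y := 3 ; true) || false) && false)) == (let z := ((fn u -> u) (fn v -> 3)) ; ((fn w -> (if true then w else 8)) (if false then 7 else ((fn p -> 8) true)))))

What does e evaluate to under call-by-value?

Derivation:
step 0: (((\x.5) (((let y = 3 in true) || false) && false)) == (let z = ((\u.u) (\v.3)) in ((\w.(if true then w else 8)) (if false then 7 else ((\p.8) true)))))
step 1: [let@0.1.0.0] (((\x.5) ((true || false) && false)) == (let z = ((\u.u) (\v.3)) in ((\w.(if true then w else 8)) (if false then 7 else ((\p.8) true)))))
step 2: [delta@0.1.0] (((\x.5) (true && false)) == (let z = ((\u.u) (\v.3)) in ((\w.(if true then w else 8)) (if false then 7 else ((\p.8) true)))))
step 3: [delta@0.1] (((\x.5) false) == (let z = ((\u.u) (\v.3)) in ((\w.(if true then w else 8)) (if false then 7 else ((\p.8) true)))))
step 4: [beta@0] (5 == (let z = ((\u.u) (\v.3)) in ((\w.(if true then w else 8)) (if false then 7 else ((\p.8) true)))))
step 5: [beta@1.0] (5 == (let z = (\v.3) in ((\w.(if true then w else 8)) (if false then 7 else ((\p.8) true)))))
step 6: [let@1] (5 == ((\w.(if true then w else 8)) (if false then 7 else ((\p.8) true))))
step 7: [if@1.1] (5 == ((\w.(if true then w else 8)) ((\p.8) true)))
step 8: [beta@1.1] (5 == ((\w.(if true then w else 8)) 8))
step 9: [beta@1] (5 == (if true then 8 else 8))
step 10: [if@1] (5 == 8)
step 11: [delta@root] false

Answer: false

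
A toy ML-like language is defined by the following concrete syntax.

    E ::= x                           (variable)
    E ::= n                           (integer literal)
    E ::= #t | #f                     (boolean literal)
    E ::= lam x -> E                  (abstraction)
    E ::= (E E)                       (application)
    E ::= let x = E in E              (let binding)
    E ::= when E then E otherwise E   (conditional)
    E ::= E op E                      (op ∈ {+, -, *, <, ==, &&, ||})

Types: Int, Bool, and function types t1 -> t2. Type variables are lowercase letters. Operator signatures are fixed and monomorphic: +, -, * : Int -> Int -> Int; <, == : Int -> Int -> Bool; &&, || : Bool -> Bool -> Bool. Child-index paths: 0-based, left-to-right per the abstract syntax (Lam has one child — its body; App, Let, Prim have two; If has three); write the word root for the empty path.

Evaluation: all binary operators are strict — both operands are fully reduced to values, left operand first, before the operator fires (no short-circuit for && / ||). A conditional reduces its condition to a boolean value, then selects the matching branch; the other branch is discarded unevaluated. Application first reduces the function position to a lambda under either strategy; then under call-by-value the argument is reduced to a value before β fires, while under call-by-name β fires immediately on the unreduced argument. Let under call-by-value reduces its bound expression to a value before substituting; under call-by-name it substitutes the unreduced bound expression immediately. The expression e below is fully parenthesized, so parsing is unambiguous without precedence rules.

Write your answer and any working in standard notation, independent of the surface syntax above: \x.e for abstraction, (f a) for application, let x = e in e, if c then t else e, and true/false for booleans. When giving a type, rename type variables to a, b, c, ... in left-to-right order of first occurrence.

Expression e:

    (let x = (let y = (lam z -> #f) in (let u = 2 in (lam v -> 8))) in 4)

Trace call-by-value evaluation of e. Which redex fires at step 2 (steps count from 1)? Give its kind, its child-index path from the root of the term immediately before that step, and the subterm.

Answer: let at 0 : (let u = 2 in (\v.8))

Working:
step 0: (let x = (let y = (\z.false) in (let u = 2 in (\v.8))) in 4)
step 1: [let@0] (let x = (let u = 2 in (\v.8)) in 4)
step 2: [let@0] (let x = (\v.8) in 4)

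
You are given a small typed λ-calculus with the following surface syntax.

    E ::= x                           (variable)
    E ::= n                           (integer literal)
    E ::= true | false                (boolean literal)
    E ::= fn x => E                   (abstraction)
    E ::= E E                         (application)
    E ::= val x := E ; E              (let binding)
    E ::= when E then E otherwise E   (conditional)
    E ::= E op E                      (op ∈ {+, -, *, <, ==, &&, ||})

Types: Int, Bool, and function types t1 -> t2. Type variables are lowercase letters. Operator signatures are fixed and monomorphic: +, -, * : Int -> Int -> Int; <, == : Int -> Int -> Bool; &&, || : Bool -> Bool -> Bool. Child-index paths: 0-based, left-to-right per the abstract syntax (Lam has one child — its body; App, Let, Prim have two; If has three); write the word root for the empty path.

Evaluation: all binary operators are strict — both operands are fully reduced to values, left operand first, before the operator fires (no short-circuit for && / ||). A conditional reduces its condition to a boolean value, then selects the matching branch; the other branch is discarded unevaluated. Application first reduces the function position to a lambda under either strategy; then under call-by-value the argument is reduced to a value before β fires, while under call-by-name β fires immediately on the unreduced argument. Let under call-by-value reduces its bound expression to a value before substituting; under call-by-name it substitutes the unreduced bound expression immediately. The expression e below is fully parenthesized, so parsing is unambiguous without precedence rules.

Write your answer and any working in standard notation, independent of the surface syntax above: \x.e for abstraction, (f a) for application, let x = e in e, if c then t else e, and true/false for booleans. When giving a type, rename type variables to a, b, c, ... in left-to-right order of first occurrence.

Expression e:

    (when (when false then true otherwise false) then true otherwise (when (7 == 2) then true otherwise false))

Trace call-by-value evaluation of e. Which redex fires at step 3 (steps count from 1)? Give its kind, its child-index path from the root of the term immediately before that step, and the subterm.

Working:
step 0: (if (if false then true else false) then true else (if (7 == 2) then true else false))
step 1: [if@0] (if false then true else (if (7 == 2) then true else false))
step 2: [if@root] (if (7 == 2) then true else false)
step 3: [delta@0] (if false then true else false)

Answer: delta at 0 : (7 == 2)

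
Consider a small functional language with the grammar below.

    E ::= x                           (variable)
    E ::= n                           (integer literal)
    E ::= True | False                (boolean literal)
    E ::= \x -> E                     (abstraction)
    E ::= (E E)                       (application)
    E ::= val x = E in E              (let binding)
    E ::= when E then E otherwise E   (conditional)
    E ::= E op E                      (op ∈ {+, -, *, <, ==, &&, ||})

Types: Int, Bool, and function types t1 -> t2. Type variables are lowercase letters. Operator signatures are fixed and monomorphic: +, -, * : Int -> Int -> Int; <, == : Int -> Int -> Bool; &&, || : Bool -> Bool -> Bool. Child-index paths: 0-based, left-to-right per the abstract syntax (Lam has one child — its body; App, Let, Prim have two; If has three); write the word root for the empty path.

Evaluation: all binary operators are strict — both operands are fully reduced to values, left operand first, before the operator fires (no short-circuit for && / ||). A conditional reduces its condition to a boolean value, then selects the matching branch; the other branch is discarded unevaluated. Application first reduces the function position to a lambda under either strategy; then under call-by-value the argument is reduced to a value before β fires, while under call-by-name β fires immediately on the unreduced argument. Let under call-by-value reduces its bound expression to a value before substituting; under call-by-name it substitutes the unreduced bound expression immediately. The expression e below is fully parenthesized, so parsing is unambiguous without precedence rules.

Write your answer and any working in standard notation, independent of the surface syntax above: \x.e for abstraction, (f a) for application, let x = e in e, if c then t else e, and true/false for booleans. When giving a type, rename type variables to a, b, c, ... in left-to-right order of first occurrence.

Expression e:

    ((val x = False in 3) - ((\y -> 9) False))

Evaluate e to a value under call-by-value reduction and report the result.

Trace:
step 0: ((let x = false in 3) - ((\y.9) false))
step 1: [let@0] (3 - ((\y.9) false))
step 2: [beta@1] (3 - 9)
step 3: [delta@root] -6

Answer: -6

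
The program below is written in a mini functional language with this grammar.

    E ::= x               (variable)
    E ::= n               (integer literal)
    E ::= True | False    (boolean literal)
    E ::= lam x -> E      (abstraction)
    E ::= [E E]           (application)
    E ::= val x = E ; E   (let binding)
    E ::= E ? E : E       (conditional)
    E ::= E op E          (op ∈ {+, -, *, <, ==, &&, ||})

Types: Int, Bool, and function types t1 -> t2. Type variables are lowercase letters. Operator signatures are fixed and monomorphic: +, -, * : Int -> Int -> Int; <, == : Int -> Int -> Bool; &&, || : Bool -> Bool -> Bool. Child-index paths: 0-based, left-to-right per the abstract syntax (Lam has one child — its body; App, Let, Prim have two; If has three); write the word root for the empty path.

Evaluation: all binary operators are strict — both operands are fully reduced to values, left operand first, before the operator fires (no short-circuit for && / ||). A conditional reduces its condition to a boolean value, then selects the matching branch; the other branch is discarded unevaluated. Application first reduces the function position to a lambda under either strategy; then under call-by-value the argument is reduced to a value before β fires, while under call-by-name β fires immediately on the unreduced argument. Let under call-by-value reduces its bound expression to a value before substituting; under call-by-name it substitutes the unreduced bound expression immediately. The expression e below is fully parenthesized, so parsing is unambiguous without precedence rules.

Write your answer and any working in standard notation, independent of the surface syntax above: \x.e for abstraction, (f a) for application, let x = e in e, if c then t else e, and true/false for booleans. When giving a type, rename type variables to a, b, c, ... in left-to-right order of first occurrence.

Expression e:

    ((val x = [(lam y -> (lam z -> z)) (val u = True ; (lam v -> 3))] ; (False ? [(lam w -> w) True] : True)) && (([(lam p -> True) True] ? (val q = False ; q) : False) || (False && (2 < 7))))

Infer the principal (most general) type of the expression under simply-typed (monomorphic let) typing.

Answer: Bool

Working:
z : b
\z._ : b -> b
\y._ : a -> b -> b
let u : Bool
\v._ : c -> Int
  unify a -> b -> b ~ (c -> Int) -> d
  unify a ~ c -> Int
  unify b -> b ~ d
_ _ : b -> b
let x : b -> b
  unify Bool ~ Bool
w : e
\w._ : e -> e
  unify e -> e ~ Bool -> f
  unify e ~ Bool
  unify Bool ~ f
_ _ : Bool
  unify Bool ~ Bool
  unify Bool ~ Bool
\p._ : g -> Bool
  unify g -> Bool ~ Bool -> h
  unify g ~ Bool
  unify Bool ~ h
_ _ : Bool
  unify Bool ~ Bool
let q : Bool
q : Bool
  unify Bool ~ Bool
  unify Bool ~ Bool
  unify Bool ~ Bool
  unify Int ~ Int
  unify Int ~ Int
  unify Bool ~ Bool
  unify Bool ~ Bool
  unify Bool ~ Bool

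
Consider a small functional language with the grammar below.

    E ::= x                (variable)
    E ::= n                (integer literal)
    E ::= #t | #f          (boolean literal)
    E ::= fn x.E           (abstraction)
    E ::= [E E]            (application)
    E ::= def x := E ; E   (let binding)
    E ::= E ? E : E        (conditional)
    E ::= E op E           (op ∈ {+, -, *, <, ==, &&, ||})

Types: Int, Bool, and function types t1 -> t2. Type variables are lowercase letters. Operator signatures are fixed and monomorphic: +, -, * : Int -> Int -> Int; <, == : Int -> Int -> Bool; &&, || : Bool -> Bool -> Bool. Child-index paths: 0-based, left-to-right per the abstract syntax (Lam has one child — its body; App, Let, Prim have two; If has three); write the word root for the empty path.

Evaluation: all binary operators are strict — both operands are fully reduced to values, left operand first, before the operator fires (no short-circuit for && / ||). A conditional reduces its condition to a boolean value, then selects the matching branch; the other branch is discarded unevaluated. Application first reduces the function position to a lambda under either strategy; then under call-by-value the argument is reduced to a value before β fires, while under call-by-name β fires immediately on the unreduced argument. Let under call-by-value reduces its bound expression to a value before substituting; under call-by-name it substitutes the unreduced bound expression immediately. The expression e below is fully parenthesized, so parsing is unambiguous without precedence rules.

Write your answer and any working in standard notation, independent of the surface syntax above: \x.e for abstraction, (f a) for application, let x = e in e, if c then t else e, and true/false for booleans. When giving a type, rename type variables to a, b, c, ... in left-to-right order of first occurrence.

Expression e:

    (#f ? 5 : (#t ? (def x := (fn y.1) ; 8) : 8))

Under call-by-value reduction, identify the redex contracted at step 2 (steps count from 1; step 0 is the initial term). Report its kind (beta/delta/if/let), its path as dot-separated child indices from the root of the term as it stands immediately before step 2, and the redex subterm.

Answer: if at root : (if true then (let x = (\y.1) in 8) else 8)

Trace:
step 0: (if false then 5 else (if true then (let x = (\y.1) in 8) else 8))
step 1: [if@root] (if true then (let x = (\y.1) in 8) else 8)
step 2: [if@root] (let x = (\y.1) in 8)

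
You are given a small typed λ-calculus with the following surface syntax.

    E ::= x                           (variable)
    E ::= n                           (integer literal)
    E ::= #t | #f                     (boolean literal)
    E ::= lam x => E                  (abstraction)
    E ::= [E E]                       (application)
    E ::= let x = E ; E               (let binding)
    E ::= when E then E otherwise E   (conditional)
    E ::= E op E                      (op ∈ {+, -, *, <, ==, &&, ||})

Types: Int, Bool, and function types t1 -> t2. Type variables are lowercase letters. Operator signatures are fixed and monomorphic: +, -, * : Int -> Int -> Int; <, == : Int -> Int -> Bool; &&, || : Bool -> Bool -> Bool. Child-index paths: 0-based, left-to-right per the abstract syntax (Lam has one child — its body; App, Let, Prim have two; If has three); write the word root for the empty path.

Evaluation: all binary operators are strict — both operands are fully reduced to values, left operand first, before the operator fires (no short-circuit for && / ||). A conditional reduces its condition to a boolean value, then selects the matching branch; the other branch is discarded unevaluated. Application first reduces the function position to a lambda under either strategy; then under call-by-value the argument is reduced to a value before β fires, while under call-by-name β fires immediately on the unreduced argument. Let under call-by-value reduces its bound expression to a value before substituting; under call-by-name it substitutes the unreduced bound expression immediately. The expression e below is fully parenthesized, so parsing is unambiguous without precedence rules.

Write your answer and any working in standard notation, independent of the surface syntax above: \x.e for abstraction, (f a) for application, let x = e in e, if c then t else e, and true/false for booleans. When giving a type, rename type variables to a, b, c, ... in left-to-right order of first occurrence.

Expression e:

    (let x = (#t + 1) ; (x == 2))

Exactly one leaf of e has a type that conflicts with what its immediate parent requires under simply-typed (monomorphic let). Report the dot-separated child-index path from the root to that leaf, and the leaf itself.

Answer: 0.0 : true

Derivation:
  unify Bool ~ Int
  FAIL: mismatch Bool ~ Int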